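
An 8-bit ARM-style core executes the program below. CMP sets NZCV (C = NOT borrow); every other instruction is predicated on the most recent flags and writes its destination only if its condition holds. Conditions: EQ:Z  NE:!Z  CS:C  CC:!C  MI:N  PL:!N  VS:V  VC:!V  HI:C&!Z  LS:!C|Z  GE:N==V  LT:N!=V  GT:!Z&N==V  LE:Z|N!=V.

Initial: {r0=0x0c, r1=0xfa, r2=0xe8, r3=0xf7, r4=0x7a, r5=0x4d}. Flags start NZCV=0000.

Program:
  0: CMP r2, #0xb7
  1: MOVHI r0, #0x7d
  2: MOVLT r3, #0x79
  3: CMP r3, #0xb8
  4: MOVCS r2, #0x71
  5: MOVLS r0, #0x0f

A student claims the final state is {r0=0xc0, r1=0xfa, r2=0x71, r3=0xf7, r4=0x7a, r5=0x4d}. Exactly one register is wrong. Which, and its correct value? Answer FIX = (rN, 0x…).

FIX = (r0, 0x7d)

0: ✓ CMP  NZCV=0010
1: ✓ MOVHI  r0←0x7d
2: · MOVLT
3: ✓ CMP  NZCV=0010
4: ✓ MOVCS  r2←0x71
5: · MOVLS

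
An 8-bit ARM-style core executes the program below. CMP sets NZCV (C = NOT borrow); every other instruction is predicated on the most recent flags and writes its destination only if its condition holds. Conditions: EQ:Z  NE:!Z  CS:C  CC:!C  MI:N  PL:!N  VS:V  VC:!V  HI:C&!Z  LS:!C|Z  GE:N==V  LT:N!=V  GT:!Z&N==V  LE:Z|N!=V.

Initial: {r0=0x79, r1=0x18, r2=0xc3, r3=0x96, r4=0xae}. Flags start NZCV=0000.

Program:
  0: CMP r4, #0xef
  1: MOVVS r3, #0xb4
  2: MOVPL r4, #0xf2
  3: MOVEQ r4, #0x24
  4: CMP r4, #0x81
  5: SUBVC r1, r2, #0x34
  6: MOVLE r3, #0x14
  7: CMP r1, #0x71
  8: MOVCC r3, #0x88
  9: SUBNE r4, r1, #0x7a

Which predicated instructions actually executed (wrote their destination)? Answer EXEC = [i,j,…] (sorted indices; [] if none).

EXEC = [5,9]

0: ✓ CMP  NZCV=1000
1: · MOVVS
2: · MOVPL
3: · MOVEQ
4: ✓ CMP  NZCV=0010
5: ✓ SUBVC  r1←0x8f
6: · MOVLE
7: ✓ CMP  NZCV=0011
8: · MOVCC
9: ✓ SUBNE  r4←0x15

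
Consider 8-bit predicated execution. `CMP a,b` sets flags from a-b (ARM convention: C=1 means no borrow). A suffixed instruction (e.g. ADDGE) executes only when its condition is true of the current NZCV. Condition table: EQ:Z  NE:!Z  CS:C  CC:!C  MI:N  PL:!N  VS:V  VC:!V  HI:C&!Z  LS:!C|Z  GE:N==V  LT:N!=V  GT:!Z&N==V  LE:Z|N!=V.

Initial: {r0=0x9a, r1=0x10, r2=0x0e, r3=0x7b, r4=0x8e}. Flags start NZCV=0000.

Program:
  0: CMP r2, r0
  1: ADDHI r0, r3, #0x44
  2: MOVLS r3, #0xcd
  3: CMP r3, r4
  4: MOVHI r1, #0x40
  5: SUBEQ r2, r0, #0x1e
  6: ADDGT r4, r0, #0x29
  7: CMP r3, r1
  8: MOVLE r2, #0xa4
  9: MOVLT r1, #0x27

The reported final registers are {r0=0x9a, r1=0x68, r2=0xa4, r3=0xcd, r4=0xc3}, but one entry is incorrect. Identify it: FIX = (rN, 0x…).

FIX = (r1, 0x27)

[0] flags=0000 → (cmp)
[1] flags=0000 HI?F → skip
[2] flags=0000 LS?T → r3=0xcd
[3] flags=0010 → (cmp)
[4] flags=0010 HI?T → r1=0x40
[5] flags=0010 EQ?F → skip
[6] flags=0010 GT?T → r4=0xc3
[7] flags=1010 → (cmp)
[8] flags=1010 LE?T → r2=0xa4
[9] flags=1010 LT?T → r1=0x27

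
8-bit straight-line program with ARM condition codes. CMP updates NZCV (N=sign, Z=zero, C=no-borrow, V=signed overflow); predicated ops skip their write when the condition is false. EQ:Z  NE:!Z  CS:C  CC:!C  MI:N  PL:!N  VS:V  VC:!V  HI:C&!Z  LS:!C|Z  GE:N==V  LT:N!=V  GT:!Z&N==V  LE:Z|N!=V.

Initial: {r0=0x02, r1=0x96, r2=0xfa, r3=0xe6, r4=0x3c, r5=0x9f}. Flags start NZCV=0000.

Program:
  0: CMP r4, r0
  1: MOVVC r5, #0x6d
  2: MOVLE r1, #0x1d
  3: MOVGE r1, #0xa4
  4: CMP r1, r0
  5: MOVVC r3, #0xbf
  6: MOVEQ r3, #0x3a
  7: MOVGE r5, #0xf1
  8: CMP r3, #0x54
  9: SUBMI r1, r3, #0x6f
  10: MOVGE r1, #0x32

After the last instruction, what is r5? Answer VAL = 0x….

VAL = 0x6d

0: ✓ CMP  NZCV=0010
1: ✓ MOVVC  r5←0x6d
2: · MOVLE
3: ✓ MOVGE  r1←0xa4
4: ✓ CMP  NZCV=1010
5: ✓ MOVVC  r3←0xbf
6: · MOVEQ
7: · MOVGE
8: ✓ CMP  NZCV=0011
9: · SUBMI
10: · MOVGE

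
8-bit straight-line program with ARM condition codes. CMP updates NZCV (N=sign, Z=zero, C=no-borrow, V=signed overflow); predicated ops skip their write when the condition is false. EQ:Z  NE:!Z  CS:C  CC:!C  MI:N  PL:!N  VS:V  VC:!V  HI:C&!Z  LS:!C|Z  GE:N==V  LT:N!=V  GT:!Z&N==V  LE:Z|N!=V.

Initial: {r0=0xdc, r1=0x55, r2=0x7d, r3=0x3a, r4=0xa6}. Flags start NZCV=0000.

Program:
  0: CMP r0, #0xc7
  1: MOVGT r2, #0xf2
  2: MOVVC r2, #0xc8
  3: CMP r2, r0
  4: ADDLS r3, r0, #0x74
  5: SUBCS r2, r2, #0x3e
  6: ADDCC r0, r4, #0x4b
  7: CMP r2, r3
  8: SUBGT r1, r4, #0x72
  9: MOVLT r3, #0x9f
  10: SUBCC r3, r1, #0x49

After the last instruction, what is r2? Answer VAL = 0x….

VAL = 0xc8

0: ✓ CMP  NZCV=0010
1: ✓ MOVGT  r2←0xf2
2: ✓ MOVVC  r2←0xc8
3: ✓ CMP  NZCV=1000
4: ✓ ADDLS  r3←0x50
5: · SUBCS
6: ✓ ADDCC  r0←0xf1
7: ✓ CMP  NZCV=0011
8: · SUBGT
9: ✓ MOVLT  r3←0x9f
10: · SUBCC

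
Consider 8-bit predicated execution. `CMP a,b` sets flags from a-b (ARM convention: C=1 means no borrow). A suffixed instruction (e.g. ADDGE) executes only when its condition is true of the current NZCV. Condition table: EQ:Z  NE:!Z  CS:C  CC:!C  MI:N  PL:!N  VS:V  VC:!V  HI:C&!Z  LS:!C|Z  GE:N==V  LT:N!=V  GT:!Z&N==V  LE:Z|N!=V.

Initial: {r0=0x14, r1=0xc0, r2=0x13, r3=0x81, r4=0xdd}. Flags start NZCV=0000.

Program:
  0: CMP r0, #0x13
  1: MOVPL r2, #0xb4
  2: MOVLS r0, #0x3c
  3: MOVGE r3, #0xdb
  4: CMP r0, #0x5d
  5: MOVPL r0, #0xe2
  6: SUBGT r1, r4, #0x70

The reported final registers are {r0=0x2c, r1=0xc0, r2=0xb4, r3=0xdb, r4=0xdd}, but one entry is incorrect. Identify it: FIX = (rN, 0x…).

0: ✓ CMP  NZCV=0010
1: ✓ MOVPL  r2←0xb4
2: · MOVLS
3: ✓ MOVGE  r3←0xdb
4: ✓ CMP  NZCV=1000
5: · MOVPL
6: · SUBGT

FIX = (r0, 0x14)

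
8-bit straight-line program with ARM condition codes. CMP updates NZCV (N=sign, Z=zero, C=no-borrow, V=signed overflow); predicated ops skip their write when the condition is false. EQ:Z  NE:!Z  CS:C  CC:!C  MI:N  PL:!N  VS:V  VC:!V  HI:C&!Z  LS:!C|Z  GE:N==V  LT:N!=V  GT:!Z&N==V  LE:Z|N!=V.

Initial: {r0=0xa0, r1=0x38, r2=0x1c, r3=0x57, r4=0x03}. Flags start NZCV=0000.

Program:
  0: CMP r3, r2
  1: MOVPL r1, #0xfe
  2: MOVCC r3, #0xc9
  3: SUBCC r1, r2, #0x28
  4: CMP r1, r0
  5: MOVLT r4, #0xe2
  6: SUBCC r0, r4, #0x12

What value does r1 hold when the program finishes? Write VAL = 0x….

0: ✓ CMP  NZCV=0010
1: ✓ MOVPL  r1←0xfe
2: · MOVCC
3: · SUBCC
4: ✓ CMP  NZCV=0010
5: · MOVLT
6: · SUBCC

VAL = 0xfe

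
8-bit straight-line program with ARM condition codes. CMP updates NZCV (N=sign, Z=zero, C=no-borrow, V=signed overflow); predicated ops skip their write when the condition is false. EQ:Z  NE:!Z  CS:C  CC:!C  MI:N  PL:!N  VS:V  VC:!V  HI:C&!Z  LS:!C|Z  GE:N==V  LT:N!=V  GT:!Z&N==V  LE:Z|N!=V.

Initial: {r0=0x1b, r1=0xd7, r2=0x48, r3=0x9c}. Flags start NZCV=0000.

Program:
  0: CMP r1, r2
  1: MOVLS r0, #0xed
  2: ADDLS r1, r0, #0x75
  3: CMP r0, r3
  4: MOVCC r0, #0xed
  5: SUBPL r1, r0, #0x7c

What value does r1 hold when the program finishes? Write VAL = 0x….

VAL = 0x71

[0] flags=1010 → (cmp)
[1] flags=1010 LS?F → skip
[2] flags=1010 LS?F → skip
[3] flags=0000 → (cmp)
[4] flags=0000 CC?T → r0=0xed
[5] flags=0000 PL?T → r1=0x71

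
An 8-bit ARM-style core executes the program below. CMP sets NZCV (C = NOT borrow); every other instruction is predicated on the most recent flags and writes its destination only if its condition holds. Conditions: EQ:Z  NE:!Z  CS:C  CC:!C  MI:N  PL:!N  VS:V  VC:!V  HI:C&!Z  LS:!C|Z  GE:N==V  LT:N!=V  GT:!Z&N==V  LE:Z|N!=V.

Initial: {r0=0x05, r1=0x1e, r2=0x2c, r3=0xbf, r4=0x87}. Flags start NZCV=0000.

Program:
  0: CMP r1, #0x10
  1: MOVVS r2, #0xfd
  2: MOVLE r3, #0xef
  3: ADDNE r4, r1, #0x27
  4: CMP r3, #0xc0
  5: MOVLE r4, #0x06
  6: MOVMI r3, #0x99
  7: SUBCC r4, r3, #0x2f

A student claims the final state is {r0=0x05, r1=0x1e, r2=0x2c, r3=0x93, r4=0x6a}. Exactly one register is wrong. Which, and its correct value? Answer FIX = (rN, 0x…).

FIX = (r3, 0x99)

0: ✓ CMP  NZCV=0010
1: · MOVVS
2: · MOVLE
3: ✓ ADDNE  r4←0x45
4: ✓ CMP  NZCV=1000
5: ✓ MOVLE  r4←0x06
6: ✓ MOVMI  r3←0x99
7: ✓ SUBCC  r4←0x6a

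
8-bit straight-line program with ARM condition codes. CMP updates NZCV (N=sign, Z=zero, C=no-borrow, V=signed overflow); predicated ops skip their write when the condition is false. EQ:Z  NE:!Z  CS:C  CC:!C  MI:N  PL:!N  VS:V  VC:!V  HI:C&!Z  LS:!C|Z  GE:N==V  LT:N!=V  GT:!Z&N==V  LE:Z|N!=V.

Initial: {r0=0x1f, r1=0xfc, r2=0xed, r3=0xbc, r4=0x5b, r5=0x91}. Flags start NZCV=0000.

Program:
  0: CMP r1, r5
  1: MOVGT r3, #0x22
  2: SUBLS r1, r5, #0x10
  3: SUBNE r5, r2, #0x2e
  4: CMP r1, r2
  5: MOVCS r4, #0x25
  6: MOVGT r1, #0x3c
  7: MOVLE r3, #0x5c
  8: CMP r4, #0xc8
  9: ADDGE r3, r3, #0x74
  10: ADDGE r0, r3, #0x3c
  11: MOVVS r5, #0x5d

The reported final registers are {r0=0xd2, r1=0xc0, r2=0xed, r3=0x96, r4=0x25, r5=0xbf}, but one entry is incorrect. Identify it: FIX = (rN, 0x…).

[0] flags=0010 → (cmp)
[1] flags=0010 GT?T → r3=0x22
[2] flags=0010 LS?F → skip
[3] flags=0010 NE?T → r5=0xbf
[4] flags=0010 → (cmp)
[5] flags=0010 CS?T → r4=0x25
[6] flags=0010 GT?T → r1=0x3c
[7] flags=0010 LE?F → skip
[8] flags=0000 → (cmp)
[9] flags=0000 GE?T → r3=0x96
[10] flags=0000 GE?T → r0=0xd2
[11] flags=0000 VS?F → skip

FIX = (r1, 0x3c)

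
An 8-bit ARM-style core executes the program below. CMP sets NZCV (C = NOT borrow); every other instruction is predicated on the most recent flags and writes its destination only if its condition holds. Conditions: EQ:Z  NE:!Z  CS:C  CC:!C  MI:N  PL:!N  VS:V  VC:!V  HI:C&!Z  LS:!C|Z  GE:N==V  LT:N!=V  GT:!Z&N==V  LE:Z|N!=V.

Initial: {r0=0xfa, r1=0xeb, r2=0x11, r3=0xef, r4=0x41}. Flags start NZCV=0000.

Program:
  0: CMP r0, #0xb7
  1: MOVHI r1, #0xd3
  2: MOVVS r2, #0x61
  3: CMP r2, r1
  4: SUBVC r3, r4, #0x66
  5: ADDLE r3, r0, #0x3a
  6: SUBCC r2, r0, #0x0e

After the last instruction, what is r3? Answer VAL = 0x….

0: ✓ CMP  NZCV=0010
1: ✓ MOVHI  r1←0xd3
2: · MOVVS
3: ✓ CMP  NZCV=0000
4: ✓ SUBVC  r3←0xdb
5: · ADDLE
6: ✓ SUBCC  r2←0xec

VAL = 0xdb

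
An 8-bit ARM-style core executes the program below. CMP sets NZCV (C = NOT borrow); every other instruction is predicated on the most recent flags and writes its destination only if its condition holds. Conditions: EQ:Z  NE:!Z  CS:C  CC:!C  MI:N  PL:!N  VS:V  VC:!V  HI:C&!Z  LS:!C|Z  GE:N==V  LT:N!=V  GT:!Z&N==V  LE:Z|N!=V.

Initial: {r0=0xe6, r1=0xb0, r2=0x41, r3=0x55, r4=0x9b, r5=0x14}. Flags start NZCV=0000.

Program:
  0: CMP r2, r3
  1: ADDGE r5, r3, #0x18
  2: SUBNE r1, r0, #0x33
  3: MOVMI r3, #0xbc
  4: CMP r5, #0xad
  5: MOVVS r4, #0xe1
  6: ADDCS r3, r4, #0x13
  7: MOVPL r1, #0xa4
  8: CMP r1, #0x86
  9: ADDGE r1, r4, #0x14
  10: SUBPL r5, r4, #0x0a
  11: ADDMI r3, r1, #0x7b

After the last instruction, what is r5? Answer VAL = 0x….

VAL = 0x91

[0] flags=1000 → (cmp)
[1] flags=1000 GE?F → skip
[2] flags=1000 NE?T → r1=0xb3
[3] flags=1000 MI?T → r3=0xbc
[4] flags=0000 → (cmp)
[5] flags=0000 VS?F → skip
[6] flags=0000 CS?F → skip
[7] flags=0000 PL?T → r1=0xa4
[8] flags=0010 → (cmp)
[9] flags=0010 GE?T → r1=0xaf
[10] flags=0010 PL?T → r5=0x91
[11] flags=0010 MI?F → skip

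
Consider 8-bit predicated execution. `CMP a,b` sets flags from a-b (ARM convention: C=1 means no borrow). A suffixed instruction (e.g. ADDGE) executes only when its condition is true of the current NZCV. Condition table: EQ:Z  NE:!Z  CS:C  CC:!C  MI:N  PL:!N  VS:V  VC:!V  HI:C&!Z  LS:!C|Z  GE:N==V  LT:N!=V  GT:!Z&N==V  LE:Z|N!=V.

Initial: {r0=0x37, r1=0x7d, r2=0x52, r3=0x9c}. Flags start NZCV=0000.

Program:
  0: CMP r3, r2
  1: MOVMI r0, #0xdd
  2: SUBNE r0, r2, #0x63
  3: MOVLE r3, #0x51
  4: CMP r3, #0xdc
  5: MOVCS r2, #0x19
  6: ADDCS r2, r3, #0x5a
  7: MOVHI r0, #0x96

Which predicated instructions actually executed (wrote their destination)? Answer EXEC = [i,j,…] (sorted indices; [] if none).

EXEC = [2,3]

0: ✓ CMP  NZCV=0011
1: · MOVMI
2: ✓ SUBNE  r0←0xef
3: ✓ MOVLE  r3←0x51
4: ✓ CMP  NZCV=0000
5: · MOVCS
6: · ADDCS
7: · MOVHI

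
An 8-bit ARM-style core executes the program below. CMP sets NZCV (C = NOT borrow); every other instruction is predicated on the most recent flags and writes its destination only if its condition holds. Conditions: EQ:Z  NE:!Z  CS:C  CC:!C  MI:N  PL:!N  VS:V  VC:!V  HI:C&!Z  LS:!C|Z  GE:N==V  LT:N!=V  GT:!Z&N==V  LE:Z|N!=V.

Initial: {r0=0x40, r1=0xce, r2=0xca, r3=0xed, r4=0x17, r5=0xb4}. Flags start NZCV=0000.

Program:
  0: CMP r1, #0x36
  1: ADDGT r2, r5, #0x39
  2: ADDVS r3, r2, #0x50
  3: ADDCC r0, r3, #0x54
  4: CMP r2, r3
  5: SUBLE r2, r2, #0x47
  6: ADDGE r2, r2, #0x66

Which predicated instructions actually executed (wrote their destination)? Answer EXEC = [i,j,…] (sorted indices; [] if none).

0: ✓ CMP  NZCV=1010
1: · ADDGT
2: · ADDVS
3: · ADDCC
4: ✓ CMP  NZCV=1000
5: ✓ SUBLE  r2←0x83
6: · ADDGE

EXEC = [5]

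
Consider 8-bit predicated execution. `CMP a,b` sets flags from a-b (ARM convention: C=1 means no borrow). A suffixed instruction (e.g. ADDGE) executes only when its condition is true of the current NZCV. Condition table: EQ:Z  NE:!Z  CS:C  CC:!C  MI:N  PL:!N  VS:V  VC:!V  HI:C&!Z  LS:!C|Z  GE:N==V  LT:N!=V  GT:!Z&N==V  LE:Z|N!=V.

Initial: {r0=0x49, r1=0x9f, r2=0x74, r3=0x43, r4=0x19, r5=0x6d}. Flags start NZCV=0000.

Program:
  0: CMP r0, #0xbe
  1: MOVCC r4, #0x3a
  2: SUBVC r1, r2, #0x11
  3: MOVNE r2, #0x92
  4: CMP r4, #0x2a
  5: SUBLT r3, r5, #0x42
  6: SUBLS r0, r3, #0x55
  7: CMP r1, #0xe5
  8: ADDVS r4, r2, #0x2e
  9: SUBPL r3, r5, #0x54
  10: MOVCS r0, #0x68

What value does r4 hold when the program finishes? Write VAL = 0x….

VAL = 0x3a

0: ✓ CMP  NZCV=1001
1: ✓ MOVCC  r4←0x3a
2: · SUBVC
3: ✓ MOVNE  r2←0x92
4: ✓ CMP  NZCV=0010
5: · SUBLT
6: · SUBLS
7: ✓ CMP  NZCV=1000
8: · ADDVS
9: · SUBPL
10: · MOVCS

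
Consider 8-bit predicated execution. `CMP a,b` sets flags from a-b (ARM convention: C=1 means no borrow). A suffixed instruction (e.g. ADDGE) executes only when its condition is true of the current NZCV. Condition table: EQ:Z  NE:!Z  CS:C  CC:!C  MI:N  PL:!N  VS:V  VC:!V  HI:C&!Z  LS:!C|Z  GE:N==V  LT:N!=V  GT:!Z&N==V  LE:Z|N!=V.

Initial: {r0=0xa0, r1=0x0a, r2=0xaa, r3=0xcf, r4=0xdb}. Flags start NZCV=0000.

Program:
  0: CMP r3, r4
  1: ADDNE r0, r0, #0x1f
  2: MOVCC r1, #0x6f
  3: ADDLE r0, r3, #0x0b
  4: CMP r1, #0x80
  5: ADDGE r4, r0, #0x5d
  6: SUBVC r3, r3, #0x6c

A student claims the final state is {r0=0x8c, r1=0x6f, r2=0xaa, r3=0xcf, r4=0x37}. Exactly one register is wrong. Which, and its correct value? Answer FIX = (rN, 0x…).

0: ✓ CMP  NZCV=1000
1: ✓ ADDNE  r0←0xbf
2: ✓ MOVCC  r1←0x6f
3: ✓ ADDLE  r0←0xda
4: ✓ CMP  NZCV=1001
5: ✓ ADDGE  r4←0x37
6: · SUBVC

FIX = (r0, 0xda)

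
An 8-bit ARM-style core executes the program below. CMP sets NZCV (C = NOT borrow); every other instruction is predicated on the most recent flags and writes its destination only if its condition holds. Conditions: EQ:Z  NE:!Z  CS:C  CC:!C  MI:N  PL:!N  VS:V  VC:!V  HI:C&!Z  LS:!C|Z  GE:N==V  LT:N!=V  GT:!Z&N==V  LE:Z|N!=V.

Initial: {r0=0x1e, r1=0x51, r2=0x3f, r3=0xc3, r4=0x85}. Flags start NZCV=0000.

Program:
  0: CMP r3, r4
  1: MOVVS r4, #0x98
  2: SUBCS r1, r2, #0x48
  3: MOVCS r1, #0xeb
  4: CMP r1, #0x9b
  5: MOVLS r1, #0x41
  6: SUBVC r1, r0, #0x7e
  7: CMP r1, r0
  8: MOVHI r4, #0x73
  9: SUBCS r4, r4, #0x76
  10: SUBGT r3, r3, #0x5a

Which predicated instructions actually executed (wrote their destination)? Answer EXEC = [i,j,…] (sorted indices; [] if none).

EXEC = [2,3,6,8,9]

[0] flags=0010 → (cmp)
[1] flags=0010 VS?F → skip
[2] flags=0010 CS?T → r1=0xf7
[3] flags=0010 CS?T → r1=0xeb
[4] flags=0010 → (cmp)
[5] flags=0010 LS?F → skip
[6] flags=0010 VC?T → r1=0xa0
[7] flags=1010 → (cmp)
[8] flags=1010 HI?T → r4=0x73
[9] flags=1010 CS?T → r4=0xfd
[10] flags=1010 GT?F → skip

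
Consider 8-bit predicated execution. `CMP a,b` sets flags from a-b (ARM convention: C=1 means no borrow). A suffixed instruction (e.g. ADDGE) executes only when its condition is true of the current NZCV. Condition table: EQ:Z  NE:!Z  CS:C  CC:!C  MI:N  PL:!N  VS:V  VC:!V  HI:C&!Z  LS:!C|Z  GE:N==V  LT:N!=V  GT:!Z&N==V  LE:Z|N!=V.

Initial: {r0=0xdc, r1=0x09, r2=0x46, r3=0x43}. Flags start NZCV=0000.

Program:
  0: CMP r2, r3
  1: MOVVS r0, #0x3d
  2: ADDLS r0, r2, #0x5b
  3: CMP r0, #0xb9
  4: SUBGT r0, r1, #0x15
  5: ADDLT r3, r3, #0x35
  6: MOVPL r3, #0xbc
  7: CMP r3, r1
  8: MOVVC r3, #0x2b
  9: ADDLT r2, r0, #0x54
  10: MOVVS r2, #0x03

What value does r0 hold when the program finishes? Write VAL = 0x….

0: ✓ CMP  NZCV=0010
1: · MOVVS
2: · ADDLS
3: ✓ CMP  NZCV=0010
4: ✓ SUBGT  r0←0xf4
5: · ADDLT
6: ✓ MOVPL  r3←0xbc
7: ✓ CMP  NZCV=1010
8: ✓ MOVVC  r3←0x2b
9: ✓ ADDLT  r2←0x48
10: · MOVVS

VAL = 0xf4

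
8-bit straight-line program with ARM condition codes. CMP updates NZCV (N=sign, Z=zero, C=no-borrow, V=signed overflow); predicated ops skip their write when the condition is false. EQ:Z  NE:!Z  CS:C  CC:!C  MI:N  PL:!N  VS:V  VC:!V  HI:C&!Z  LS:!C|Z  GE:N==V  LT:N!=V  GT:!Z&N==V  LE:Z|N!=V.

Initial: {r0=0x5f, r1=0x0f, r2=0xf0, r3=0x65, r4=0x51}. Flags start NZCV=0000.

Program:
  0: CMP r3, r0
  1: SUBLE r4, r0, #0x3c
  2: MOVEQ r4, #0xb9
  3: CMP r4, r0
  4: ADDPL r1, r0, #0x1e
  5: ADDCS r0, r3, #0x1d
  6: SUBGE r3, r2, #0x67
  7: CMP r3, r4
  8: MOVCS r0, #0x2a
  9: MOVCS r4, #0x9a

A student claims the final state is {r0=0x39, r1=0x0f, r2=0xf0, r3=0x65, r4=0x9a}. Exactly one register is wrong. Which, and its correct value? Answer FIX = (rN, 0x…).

FIX = (r0, 0x2a)

[0] flags=0010 → (cmp)
[1] flags=0010 LE?F → skip
[2] flags=0010 EQ?F → skip
[3] flags=1000 → (cmp)
[4] flags=1000 PL?F → skip
[5] flags=1000 CS?F → skip
[6] flags=1000 GE?F → skip
[7] flags=0010 → (cmp)
[8] flags=0010 CS?T → r0=0x2a
[9] flags=0010 CS?T → r4=0x9a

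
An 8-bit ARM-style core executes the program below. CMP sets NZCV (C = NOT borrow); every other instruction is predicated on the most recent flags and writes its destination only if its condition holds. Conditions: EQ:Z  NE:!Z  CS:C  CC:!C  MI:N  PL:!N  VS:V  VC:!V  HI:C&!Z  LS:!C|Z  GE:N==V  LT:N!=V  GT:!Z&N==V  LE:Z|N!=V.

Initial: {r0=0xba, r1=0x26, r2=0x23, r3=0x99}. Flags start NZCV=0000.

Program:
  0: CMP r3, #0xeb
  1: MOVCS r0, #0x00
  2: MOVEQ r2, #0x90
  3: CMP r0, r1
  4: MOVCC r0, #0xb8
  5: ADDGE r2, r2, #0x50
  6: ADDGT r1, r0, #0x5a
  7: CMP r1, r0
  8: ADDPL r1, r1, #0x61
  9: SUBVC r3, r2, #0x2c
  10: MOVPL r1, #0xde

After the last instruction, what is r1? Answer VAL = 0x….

0: ✓ CMP  NZCV=1000
1: · MOVCS
2: · MOVEQ
3: ✓ CMP  NZCV=1010
4: · MOVCC
5: · ADDGE
6: · ADDGT
7: ✓ CMP  NZCV=0000
8: ✓ ADDPL  r1←0x87
9: ✓ SUBVC  r3←0xf7
10: ✓ MOVPL  r1←0xde

VAL = 0xde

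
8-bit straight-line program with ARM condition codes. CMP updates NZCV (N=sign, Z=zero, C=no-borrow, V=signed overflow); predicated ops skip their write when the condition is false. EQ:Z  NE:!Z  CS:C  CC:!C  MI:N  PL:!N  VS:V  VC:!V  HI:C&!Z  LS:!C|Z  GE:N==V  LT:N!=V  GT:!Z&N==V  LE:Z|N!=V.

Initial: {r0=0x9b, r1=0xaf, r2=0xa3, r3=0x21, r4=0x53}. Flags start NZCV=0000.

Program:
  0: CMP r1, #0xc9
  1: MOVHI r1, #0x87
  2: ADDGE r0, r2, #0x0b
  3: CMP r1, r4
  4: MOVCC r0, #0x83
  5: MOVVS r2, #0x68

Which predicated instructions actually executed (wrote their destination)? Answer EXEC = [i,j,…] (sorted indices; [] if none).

[0] flags=1000 → (cmp)
[1] flags=1000 HI?F → skip
[2] flags=1000 GE?F → skip
[3] flags=0011 → (cmp)
[4] flags=0011 CC?F → skip
[5] flags=0011 VS?T → r2=0x68

EXEC = [5]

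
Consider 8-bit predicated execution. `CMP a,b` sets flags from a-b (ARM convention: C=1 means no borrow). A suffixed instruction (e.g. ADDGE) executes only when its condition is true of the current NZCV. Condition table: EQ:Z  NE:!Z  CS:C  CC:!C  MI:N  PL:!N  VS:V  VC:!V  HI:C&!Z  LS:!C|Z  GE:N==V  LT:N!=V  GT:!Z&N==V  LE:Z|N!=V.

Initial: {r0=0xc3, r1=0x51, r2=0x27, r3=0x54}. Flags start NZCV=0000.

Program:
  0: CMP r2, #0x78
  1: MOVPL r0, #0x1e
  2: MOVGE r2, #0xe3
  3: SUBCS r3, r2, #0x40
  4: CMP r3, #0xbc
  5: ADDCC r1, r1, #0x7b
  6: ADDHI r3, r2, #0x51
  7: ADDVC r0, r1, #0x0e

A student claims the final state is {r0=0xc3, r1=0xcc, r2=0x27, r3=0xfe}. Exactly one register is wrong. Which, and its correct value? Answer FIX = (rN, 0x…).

FIX = (r3, 0x54)

0: ✓ CMP  NZCV=1000
1: · MOVPL
2: · MOVGE
3: · SUBCS
4: ✓ CMP  NZCV=1001
5: ✓ ADDCC  r1←0xcc
6: · ADDHI
7: · ADDVC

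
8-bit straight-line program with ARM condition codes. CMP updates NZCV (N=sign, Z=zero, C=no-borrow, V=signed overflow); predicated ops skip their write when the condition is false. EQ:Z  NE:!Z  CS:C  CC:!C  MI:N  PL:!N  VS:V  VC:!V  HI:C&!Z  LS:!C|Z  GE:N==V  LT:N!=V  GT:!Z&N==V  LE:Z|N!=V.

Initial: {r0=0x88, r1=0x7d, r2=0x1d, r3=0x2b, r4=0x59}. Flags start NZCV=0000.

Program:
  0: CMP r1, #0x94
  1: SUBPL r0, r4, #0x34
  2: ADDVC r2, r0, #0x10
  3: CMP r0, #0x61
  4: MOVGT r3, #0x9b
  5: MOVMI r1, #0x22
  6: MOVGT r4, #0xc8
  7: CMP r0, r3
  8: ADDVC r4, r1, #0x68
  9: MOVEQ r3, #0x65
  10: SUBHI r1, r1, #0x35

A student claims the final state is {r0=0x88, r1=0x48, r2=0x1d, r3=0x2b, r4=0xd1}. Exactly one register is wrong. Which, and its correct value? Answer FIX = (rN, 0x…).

0: ✓ CMP  NZCV=1001
1: · SUBPL
2: · ADDVC
3: ✓ CMP  NZCV=0011
4: · MOVGT
5: · MOVMI
6: · MOVGT
7: ✓ CMP  NZCV=0011
8: · ADDVC
9: · MOVEQ
10: ✓ SUBHI  r1←0x48

FIX = (r4, 0x59)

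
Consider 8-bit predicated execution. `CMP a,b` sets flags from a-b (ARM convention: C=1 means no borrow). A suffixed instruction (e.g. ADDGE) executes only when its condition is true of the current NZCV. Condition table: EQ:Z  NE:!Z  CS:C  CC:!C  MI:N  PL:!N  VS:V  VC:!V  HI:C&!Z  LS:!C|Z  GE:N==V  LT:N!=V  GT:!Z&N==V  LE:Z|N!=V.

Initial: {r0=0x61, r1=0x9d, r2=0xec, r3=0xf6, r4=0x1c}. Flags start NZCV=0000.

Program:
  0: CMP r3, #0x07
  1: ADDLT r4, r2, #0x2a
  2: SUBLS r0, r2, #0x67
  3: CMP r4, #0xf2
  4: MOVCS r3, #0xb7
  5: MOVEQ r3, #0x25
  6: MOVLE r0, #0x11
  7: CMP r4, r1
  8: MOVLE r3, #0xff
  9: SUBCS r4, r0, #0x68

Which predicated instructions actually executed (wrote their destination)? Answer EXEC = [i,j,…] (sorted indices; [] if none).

EXEC = [1]

[0] flags=1010 → (cmp)
[1] flags=1010 LT?T → r4=0x16
[2] flags=1010 LS?F → skip
[3] flags=0000 → (cmp)
[4] flags=0000 CS?F → skip
[5] flags=0000 EQ?F → skip
[6] flags=0000 LE?F → skip
[7] flags=0000 → (cmp)
[8] flags=0000 LE?F → skip
[9] flags=0000 CS?F → skip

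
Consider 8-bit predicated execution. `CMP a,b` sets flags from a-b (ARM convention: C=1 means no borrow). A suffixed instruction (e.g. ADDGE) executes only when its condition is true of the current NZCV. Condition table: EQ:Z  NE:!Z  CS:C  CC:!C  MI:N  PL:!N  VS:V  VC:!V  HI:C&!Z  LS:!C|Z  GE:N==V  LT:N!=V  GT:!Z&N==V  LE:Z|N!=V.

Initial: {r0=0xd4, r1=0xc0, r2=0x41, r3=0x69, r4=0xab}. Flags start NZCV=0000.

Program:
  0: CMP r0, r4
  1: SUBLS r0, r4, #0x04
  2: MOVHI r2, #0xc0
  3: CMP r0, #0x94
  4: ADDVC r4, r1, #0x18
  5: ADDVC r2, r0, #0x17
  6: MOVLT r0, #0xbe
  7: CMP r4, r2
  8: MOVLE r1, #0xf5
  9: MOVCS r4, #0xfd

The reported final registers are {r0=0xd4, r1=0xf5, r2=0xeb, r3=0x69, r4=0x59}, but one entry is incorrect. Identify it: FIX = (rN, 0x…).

FIX = (r4, 0xd8)

[0] flags=0010 → (cmp)
[1] flags=0010 LS?F → skip
[2] flags=0010 HI?T → r2=0xc0
[3] flags=0010 → (cmp)
[4] flags=0010 VC?T → r4=0xd8
[5] flags=0010 VC?T → r2=0xeb
[6] flags=0010 LT?F → skip
[7] flags=1000 → (cmp)
[8] flags=1000 LE?T → r1=0xf5
[9] flags=1000 CS?F → skip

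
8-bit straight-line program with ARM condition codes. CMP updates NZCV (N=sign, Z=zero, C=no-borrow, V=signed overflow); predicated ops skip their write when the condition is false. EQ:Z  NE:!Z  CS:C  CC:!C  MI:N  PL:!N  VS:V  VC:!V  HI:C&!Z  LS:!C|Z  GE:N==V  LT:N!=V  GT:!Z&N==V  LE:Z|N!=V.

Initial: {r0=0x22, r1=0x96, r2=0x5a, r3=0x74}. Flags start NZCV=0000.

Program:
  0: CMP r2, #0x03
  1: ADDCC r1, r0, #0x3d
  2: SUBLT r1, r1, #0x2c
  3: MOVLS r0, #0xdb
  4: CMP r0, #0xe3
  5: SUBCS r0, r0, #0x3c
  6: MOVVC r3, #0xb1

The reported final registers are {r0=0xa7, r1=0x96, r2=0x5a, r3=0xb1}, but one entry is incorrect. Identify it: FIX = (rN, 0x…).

FIX = (r0, 0x22)

[0] flags=0010 → (cmp)
[1] flags=0010 CC?F → skip
[2] flags=0010 LT?F → skip
[3] flags=0010 LS?F → skip
[4] flags=0000 → (cmp)
[5] flags=0000 CS?F → skip
[6] flags=0000 VC?T → r3=0xb1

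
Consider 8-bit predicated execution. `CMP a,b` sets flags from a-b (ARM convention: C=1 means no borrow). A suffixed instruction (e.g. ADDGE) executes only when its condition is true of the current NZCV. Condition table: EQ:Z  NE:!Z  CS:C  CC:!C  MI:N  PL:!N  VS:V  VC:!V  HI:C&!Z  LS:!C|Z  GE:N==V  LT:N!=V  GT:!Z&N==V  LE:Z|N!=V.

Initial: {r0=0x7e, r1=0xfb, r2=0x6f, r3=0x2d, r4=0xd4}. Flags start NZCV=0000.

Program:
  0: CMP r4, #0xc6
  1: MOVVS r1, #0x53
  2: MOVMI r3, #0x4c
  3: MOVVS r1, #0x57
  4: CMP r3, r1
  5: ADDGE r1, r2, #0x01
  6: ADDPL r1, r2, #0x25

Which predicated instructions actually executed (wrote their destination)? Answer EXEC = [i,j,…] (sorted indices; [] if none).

EXEC = [5,6]

0: ✓ CMP  NZCV=0010
1: · MOVVS
2: · MOVMI
3: · MOVVS
4: ✓ CMP  NZCV=0000
5: ✓ ADDGE  r1←0x70
6: ✓ ADDPL  r1←0x94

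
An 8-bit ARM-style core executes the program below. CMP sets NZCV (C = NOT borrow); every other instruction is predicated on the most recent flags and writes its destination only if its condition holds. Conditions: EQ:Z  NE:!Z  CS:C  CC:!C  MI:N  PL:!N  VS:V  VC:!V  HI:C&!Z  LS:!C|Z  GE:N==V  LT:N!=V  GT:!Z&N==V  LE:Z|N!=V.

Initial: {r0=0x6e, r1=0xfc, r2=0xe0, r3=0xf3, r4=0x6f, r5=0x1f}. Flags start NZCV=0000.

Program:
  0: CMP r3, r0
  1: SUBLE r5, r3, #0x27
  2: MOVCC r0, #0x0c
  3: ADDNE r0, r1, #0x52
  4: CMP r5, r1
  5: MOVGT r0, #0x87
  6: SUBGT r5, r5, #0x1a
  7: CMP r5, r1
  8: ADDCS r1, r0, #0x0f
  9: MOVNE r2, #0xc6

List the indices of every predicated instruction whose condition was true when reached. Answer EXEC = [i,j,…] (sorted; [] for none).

EXEC = [1,3,9]

0: ✓ CMP  NZCV=1010
1: ✓ SUBLE  r5←0xcc
2: · MOVCC
3: ✓ ADDNE  r0←0x4e
4: ✓ CMP  NZCV=1000
5: · MOVGT
6: · SUBGT
7: ✓ CMP  NZCV=1000
8: · ADDCS
9: ✓ MOVNE  r2←0xc6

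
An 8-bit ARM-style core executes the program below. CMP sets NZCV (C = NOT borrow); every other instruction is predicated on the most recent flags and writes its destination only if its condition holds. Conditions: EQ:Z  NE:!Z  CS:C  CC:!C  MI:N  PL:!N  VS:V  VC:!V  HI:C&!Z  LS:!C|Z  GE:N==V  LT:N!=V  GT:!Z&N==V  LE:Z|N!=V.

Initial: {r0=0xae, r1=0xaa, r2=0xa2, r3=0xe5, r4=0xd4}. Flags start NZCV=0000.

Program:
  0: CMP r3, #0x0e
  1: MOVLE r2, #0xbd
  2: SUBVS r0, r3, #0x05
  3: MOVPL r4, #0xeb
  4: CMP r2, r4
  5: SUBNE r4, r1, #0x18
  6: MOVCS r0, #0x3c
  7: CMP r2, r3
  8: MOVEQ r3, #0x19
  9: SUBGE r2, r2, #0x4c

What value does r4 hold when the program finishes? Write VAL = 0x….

0: ✓ CMP  NZCV=1010
1: ✓ MOVLE  r2←0xbd
2: · SUBVS
3: · MOVPL
4: ✓ CMP  NZCV=1000
5: ✓ SUBNE  r4←0x92
6: · MOVCS
7: ✓ CMP  NZCV=1000
8: · MOVEQ
9: · SUBGE

VAL = 0x92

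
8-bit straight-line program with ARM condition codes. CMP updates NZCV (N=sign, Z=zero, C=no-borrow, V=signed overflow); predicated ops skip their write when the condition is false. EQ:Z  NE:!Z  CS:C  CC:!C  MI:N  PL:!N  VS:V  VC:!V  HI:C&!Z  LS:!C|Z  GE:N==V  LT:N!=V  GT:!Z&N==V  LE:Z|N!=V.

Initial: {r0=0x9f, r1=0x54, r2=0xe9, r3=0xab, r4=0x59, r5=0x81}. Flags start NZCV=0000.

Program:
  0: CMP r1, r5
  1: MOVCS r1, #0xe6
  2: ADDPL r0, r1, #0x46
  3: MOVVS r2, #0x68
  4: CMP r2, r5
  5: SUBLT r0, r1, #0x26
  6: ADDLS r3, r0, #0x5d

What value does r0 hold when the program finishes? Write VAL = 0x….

VAL = 0x9f

0: ✓ CMP  NZCV=1001
1: · MOVCS
2: · ADDPL
3: ✓ MOVVS  r2←0x68
4: ✓ CMP  NZCV=1001
5: · SUBLT
6: ✓ ADDLS  r3←0xfc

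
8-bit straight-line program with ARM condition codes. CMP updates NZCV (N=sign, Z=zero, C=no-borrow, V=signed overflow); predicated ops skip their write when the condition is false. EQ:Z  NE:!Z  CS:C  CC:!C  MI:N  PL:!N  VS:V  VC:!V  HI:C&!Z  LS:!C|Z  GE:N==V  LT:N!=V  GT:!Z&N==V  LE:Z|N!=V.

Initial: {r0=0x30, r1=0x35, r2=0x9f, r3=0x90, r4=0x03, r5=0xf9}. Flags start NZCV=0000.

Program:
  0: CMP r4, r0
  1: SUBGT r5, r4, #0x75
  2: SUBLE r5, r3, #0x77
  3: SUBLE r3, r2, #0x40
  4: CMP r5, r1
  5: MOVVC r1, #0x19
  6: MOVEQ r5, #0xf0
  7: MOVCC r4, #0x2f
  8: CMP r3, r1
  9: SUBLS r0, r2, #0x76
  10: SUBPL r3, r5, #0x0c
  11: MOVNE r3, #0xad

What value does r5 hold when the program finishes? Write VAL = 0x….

[0] flags=1000 → (cmp)
[1] flags=1000 GT?F → skip
[2] flags=1000 LE?T → r5=0x19
[3] flags=1000 LE?T → r3=0x5f
[4] flags=1000 → (cmp)
[5] flags=1000 VC?T → r1=0x19
[6] flags=1000 EQ?F → skip
[7] flags=1000 CC?T → r4=0x2f
[8] flags=0010 → (cmp)
[9] flags=0010 LS?F → skip
[10] flags=0010 PL?T → r3=0x0d
[11] flags=0010 NE?T → r3=0xad

VAL = 0x19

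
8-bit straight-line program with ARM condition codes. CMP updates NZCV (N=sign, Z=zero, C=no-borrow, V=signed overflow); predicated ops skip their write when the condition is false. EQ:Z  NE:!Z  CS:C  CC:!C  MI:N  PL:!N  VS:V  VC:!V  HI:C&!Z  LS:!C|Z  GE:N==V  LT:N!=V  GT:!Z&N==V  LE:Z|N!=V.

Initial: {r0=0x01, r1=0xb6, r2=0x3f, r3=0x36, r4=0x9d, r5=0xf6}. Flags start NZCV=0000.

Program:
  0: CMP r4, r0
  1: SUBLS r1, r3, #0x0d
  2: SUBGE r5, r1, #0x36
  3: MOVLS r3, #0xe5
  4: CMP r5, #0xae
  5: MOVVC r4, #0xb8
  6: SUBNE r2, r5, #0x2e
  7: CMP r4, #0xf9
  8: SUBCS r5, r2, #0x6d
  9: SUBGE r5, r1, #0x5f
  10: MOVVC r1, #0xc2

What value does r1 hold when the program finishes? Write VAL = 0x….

[0] flags=1010 → (cmp)
[1] flags=1010 LS?F → skip
[2] flags=1010 GE?F → skip
[3] flags=1010 LS?F → skip
[4] flags=0010 → (cmp)
[5] flags=0010 VC?T → r4=0xb8
[6] flags=0010 NE?T → r2=0xc8
[7] flags=1000 → (cmp)
[8] flags=1000 CS?F → skip
[9] flags=1000 GE?F → skip
[10] flags=1000 VC?T → r1=0xc2

VAL = 0xc2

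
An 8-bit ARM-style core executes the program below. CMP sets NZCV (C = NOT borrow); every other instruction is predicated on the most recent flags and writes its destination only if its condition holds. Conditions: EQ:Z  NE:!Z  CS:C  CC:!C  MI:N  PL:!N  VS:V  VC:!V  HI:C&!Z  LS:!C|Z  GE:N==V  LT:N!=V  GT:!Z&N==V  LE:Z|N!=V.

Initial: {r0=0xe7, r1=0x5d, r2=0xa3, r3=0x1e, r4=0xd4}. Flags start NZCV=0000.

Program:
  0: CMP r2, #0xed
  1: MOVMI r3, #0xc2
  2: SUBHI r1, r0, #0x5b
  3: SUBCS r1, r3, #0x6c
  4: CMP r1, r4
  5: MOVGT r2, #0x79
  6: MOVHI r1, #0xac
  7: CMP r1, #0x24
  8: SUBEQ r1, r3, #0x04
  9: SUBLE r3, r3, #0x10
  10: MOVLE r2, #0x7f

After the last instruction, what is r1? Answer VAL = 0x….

0: ✓ CMP  NZCV=1000
1: ✓ MOVMI  r3←0xc2
2: · SUBHI
3: · SUBCS
4: ✓ CMP  NZCV=1001
5: ✓ MOVGT  r2←0x79
6: · MOVHI
7: ✓ CMP  NZCV=0010
8: · SUBEQ
9: · SUBLE
10: · MOVLE

VAL = 0x5d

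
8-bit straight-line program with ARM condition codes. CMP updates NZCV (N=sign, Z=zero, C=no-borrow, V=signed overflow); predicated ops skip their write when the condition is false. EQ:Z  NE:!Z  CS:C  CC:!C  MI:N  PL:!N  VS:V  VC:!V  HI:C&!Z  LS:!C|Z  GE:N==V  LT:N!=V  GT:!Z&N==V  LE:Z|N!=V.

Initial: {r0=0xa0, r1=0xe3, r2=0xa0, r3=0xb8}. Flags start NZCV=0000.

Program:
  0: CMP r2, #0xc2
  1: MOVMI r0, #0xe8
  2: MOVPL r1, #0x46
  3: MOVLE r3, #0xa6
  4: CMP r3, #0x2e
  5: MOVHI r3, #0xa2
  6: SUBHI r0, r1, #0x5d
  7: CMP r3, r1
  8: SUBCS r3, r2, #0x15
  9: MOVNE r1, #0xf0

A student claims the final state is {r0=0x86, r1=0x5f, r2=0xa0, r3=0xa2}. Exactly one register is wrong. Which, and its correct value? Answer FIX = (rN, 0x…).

FIX = (r1, 0xf0)

0: ✓ CMP  NZCV=1000
1: ✓ MOVMI  r0←0xe8
2: · MOVPL
3: ✓ MOVLE  r3←0xa6
4: ✓ CMP  NZCV=0011
5: ✓ MOVHI  r3←0xa2
6: ✓ SUBHI  r0←0x86
7: ✓ CMP  NZCV=1000
8: · SUBCS
9: ✓ MOVNE  r1←0xf0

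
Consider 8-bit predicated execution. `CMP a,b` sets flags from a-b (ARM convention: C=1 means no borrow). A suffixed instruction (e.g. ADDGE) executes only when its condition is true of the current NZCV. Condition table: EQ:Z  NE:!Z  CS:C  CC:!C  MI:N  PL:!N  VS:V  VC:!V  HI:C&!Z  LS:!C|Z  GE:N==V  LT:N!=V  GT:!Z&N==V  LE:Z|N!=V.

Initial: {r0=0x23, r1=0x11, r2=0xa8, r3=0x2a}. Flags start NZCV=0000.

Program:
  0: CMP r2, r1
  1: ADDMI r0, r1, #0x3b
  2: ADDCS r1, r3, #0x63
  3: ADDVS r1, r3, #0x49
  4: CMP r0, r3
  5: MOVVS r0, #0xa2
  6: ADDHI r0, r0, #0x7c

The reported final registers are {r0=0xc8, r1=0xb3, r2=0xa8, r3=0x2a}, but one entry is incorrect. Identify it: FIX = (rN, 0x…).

0: ✓ CMP  NZCV=1010
1: ✓ ADDMI  r0←0x4c
2: ✓ ADDCS  r1←0x8d
3: · ADDVS
4: ✓ CMP  NZCV=0010
5: · MOVVS
6: ✓ ADDHI  r0←0xc8

FIX = (r1, 0x8d)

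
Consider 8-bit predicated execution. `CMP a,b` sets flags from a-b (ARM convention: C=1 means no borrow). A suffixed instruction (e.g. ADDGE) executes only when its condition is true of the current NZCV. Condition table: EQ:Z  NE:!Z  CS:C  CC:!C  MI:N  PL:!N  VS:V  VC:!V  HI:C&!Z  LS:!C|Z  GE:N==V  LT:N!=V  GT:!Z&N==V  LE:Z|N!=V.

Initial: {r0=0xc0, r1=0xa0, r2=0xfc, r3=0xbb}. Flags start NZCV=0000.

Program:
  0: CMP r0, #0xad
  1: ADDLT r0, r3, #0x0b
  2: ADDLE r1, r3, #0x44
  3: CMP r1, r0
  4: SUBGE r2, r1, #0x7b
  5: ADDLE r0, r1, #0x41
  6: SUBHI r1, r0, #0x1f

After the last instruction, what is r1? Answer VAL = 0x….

0: ✓ CMP  NZCV=0010
1: · ADDLT
2: · ADDLE
3: ✓ CMP  NZCV=1000
4: · SUBGE
5: ✓ ADDLE  r0←0xe1
6: · SUBHI

VAL = 0xa0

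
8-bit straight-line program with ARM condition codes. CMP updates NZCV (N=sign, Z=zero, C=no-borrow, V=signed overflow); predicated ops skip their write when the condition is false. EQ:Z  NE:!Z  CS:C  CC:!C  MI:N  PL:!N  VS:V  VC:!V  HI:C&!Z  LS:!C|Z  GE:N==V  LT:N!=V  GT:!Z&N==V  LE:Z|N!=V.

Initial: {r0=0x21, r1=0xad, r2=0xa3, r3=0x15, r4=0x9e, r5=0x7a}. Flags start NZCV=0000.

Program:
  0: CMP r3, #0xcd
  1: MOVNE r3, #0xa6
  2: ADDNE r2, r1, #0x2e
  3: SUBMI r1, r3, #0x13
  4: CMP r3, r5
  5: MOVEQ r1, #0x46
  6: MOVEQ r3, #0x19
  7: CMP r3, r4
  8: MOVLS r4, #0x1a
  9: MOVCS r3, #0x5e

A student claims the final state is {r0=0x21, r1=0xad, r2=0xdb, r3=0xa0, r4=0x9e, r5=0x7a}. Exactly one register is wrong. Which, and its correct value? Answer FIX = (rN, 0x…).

0: ✓ CMP  NZCV=0000
1: ✓ MOVNE  r3←0xa6
2: ✓ ADDNE  r2←0xdb
3: · SUBMI
4: ✓ CMP  NZCV=0011
5: · MOVEQ
6: · MOVEQ
7: ✓ CMP  NZCV=0010
8: · MOVLS
9: ✓ MOVCS  r3←0x5e

FIX = (r3, 0x5e)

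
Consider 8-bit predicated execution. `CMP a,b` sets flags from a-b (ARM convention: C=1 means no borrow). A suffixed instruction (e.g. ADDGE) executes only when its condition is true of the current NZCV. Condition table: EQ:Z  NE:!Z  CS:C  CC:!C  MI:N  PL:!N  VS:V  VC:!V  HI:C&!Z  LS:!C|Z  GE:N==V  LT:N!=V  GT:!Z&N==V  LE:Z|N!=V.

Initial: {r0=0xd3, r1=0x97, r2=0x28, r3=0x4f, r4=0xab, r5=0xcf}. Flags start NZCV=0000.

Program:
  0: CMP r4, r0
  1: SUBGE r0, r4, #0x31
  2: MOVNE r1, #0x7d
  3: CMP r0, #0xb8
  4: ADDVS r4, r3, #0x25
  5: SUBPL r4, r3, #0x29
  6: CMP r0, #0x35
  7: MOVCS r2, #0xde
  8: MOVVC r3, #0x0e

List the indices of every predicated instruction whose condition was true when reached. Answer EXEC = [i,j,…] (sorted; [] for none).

EXEC = [2,5,7,8]

0: ✓ CMP  NZCV=1000
1: · SUBGE
2: ✓ MOVNE  r1←0x7d
3: ✓ CMP  NZCV=0010
4: · ADDVS
5: ✓ SUBPL  r4←0x26
6: ✓ CMP  NZCV=1010
7: ✓ MOVCS  r2←0xde
8: ✓ MOVVC  r3←0x0e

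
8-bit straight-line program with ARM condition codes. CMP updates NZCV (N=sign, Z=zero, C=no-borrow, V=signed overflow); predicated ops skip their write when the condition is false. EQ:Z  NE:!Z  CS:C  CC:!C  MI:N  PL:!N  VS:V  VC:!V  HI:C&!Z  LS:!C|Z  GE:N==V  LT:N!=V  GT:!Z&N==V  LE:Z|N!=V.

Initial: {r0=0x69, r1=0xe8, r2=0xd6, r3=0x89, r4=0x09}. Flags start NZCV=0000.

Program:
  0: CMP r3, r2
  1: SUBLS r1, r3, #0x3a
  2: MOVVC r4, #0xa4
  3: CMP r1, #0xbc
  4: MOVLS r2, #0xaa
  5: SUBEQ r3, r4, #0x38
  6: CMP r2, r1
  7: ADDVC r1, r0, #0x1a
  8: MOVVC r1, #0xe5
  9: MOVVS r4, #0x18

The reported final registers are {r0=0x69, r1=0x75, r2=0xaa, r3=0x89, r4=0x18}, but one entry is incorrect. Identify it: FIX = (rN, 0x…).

[0] flags=1000 → (cmp)
[1] flags=1000 LS?T → r1=0x4f
[2] flags=1000 VC?T → r4=0xa4
[3] flags=1001 → (cmp)
[4] flags=1001 LS?T → r2=0xaa
[5] flags=1001 EQ?F → skip
[6] flags=0011 → (cmp)
[7] flags=0011 VC?F → skip
[8] flags=0011 VC?F → skip
[9] flags=0011 VS?T → r4=0x18

FIX = (r1, 0x4f)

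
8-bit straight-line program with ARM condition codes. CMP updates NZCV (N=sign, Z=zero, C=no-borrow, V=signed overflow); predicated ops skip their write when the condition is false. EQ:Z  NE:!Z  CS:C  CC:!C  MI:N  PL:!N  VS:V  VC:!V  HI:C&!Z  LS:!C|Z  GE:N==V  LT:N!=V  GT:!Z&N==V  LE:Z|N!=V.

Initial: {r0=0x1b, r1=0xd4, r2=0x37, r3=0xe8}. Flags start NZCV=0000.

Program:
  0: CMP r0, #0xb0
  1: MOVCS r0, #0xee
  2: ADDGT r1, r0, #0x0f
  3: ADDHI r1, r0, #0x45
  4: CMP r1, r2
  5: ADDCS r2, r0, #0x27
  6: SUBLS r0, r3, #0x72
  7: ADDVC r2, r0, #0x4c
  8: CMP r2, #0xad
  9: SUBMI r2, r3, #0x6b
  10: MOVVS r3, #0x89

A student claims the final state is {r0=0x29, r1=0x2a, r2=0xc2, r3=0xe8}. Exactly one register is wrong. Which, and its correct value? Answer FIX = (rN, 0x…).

FIX = (r0, 0x76)

[0] flags=0000 → (cmp)
[1] flags=0000 CS?F → skip
[2] flags=0000 GT?T → r1=0x2a
[3] flags=0000 HI?F → skip
[4] flags=1000 → (cmp)
[5] flags=1000 CS?F → skip
[6] flags=1000 LS?T → r0=0x76
[7] flags=1000 VC?T → r2=0xc2
[8] flags=0010 → (cmp)
[9] flags=0010 MI?F → skip
[10] flags=0010 VS?F → skip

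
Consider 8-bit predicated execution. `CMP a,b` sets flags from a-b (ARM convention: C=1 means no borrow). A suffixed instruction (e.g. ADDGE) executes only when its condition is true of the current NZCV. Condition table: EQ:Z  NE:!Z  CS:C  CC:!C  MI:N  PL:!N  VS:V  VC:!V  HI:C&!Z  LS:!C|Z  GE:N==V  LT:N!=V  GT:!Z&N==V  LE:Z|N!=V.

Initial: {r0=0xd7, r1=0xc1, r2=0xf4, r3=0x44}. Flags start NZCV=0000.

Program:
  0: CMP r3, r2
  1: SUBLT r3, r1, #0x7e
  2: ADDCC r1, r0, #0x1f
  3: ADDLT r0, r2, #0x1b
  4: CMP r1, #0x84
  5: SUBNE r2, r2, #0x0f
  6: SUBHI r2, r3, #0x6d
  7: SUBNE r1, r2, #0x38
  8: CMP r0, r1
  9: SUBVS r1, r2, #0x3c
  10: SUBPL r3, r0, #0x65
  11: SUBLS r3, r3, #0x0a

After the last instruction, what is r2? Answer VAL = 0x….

0: ✓ CMP  NZCV=0000
1: · SUBLT
2: ✓ ADDCC  r1←0xf6
3: · ADDLT
4: ✓ CMP  NZCV=0010
5: ✓ SUBNE  r2←0xe5
6: ✓ SUBHI  r2←0xd7
7: ✓ SUBNE  r1←0x9f
8: ✓ CMP  NZCV=0010
9: · SUBVS
10: ✓ SUBPL  r3←0x72
11: · SUBLS

VAL = 0xd7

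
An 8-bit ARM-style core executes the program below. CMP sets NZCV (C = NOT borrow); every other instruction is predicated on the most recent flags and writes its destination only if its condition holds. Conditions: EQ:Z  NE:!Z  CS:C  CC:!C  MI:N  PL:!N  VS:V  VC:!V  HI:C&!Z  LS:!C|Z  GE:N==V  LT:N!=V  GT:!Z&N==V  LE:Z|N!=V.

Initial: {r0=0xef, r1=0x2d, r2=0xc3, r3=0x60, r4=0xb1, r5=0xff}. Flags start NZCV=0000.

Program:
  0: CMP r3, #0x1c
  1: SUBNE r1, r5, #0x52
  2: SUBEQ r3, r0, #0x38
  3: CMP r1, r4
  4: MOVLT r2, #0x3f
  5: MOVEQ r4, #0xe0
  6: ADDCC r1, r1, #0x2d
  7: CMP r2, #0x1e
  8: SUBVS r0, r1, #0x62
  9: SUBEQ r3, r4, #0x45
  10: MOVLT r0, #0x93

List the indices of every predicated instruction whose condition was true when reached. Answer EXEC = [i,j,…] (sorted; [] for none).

0: ✓ CMP  NZCV=0010
1: ✓ SUBNE  r1←0xad
2: · SUBEQ
3: ✓ CMP  NZCV=1000
4: ✓ MOVLT  r2←0x3f
5: · MOVEQ
6: ✓ ADDCC  r1←0xda
7: ✓ CMP  NZCV=0010
8: · SUBVS
9: · SUBEQ
10: · MOVLT

EXEC = [1,4,6]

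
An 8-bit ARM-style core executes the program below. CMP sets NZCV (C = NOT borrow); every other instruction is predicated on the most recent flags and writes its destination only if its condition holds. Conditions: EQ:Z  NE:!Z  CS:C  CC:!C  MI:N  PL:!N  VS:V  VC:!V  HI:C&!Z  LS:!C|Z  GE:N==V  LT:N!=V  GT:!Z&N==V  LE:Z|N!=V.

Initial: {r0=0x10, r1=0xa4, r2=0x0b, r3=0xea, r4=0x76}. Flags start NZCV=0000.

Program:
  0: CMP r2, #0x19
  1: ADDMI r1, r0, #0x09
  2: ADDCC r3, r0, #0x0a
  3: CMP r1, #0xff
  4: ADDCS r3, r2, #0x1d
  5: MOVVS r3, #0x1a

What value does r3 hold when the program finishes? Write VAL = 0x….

VAL = 0x1a

[0] flags=1000 → (cmp)
[1] flags=1000 MI?T → r1=0x19
[2] flags=1000 CC?T → r3=0x1a
[3] flags=0000 → (cmp)
[4] flags=0000 CS?F → skip
[5] flags=0000 VS?F → skip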